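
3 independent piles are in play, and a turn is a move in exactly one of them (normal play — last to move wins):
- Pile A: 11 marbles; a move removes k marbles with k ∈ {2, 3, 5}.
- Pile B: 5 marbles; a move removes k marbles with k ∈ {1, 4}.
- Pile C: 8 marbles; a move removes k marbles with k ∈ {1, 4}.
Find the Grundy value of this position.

3

Build the Grundy sequence for pile A with g(k) = mex{g(k−s) : s ∈ {2, 3, 5}, s ≤ k}:
g(0) = mex{} = 0
g(1) = mex{} = 0
g(2) = mex{0} = 1
g(3) = mex{0} = 1
g(4) = mex{0,1} = 2
g(5) = mex{0,1} = 2
g(6) = mex{0,1,2} = 3
g(7) = mex{1,2} = 0
g(8) = mex{1,2,3} = 0
g(9) = mex{0,2,3} = 1
g(10) = mex{0,2} = 1
g(11) = mex{0,1,3} = 2
So g(11) = 2.
For pile B, compute g(0), g(1), … with moves {1, 4}:
g(0) = mex{} = 0
g(1) = mex{0} = 1
g(2) = mex{1} = 0
g(3) = mex{0} = 1
g(4) = mex{0,1} = 2
g(5) = mex{1,2} = 0
So g(5) = 0.
Grundy values for pile C (subtraction set {1, 4}):
k:     0  1  2  3  4  5  6  7  8
g(k):  0  1  0  1  2  0  1  0  1
So g(8) = 1.
By the Sprague-Grundy theorem, the Grundy value of a sum of independent games is the XOR of the component values.
Combined value = 2 ⊕ 0 ⊕ 1 = 3.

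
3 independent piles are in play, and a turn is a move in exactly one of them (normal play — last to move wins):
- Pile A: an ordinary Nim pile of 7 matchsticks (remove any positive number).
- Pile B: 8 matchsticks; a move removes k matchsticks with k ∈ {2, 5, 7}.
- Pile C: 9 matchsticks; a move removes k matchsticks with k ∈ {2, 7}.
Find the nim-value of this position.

Pile A is a plain Nim pile of size 7, so its Grundy value is 7.
Grundy values for pile B (subtraction set {2, 5, 7}):
k:     0  1  2  3  4  5  6  7  8
g(k):  0  0  1  1  0  2  1  3  2
So g(8) = 2.
Grundy values for pile C (subtraction set {2, 7}):
k:     0  1  2  3  4  5  6  7  8  9
g(k):  0  0  1  1  0  0  1  1  2  0
So g(9) = 0.
The value of a disjunctive sum is the nim-sum of the parts.
Combined value = 7 ⊕ 2 ⊕ 0 = 5.

5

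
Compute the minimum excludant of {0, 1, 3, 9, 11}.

2

The values 0, 1 are all present; 2 is the first non-negative integer missing from the set.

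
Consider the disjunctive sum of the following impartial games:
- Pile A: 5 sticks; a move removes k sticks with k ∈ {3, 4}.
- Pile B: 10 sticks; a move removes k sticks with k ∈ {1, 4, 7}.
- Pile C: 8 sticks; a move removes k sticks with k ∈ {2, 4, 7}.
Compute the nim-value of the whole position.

0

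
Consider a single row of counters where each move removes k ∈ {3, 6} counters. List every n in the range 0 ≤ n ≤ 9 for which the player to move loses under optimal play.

0, 1, 2, 9

Compute g(0), g(1), … for moves {3, 6}:
k:     0  1  2  3  4  5  6  7  8  9
g(k):  0  0  0  1  1  1  2  2  2  0
The P-positions (g = 0) in 0..9 are 0, 1, 2, 9.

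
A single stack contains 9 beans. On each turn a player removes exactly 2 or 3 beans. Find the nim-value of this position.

Build the Grundy sequence with g(k) = mex{g(k−s) : s ∈ {2, 3}, s ≤ k}:
k:     0  1  2  3  4  5  6  7  8  9
g(k):  0  0  1  1  2  0  0  1  1  2
So g(9) = 2.

2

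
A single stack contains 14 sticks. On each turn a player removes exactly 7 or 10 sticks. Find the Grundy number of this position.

2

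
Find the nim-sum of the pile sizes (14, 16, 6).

Write each in binary and XOR column by column:
  01110  (14)
  10000  (16)
  00110  (6)
  -----
  11000  (24)

24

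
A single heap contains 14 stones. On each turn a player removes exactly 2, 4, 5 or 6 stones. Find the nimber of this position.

Grundy values for subtraction set {2, 4, 5, 6}:
k:     0  1  2  3  4  5  6  7  8  9 10 11 12 13 14
g(k):  0  0  1  1  2  2  3  3  0  0  1  1  2  2  3
So g(14) = 3.

3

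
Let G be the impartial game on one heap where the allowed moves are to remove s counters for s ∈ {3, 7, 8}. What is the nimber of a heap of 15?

Build the Grundy sequence with g(k) = mex{g(k−s) : s ∈ {3, 7, 8}, s ≤ k}:
k:     0  1  2  3  4  5  6  7  8  9 10 11 12 13 14 15
g(k):  0  0  0  1  1  1  0  2  2  1  3  0  0  2  1  1
So g(15) = 1.

1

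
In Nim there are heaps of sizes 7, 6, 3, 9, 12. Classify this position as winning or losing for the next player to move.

Winning position

Compute the nim-sum pairwise:
7 ⊕ 6 = 1
1 ⊕ 3 = 2
2 ⊕ 9 = 11
11 ⊕ 12 = 7
The nim-sum is 7 ≠ 0, so this is an N-position: the player to move can win.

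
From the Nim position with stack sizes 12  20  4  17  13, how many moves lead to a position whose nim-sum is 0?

Bitwise XOR of the heap sizes:
  01100  (12)
  10100  (20)
  00100  (4)
  10001  (17)
  01101  (13)
  -----
  00000  (0)
The nim-sum is already 0, so every move leaves a nonzero nim-sum — there are no winning moves.

0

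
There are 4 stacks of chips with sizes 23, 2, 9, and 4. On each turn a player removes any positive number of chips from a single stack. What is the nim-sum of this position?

24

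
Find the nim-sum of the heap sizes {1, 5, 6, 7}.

5

In binary:
  001  (1)
  101  (5)
  110  (6)
  111  (7)
  ---
  101  (5)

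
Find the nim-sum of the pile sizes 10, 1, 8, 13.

14

Compute the nim-sum pairwise:
10 ⊕ 1 = 11
11 ⊕ 8 = 3
3 ⊕ 13 = 14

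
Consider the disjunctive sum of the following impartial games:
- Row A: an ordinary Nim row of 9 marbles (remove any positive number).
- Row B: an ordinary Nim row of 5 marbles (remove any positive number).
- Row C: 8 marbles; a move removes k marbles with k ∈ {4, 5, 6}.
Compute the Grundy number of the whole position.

14

Row A is a plain Nim row of size 9, so its Grundy value is 9.
Row B is a plain Nim row of size 5, so its Grundy value is 5.
Grundy values for row C (subtraction set {4, 5, 6}):
k:     0  1  2  3  4  5  6  7  8
g(k):  0  0  0  0  1  1  1  1  2
So g(8) = 2.
By the Sprague-Grundy theorem, the Grundy value of a sum of independent games is the XOR of the component values.
Combined value = 9 ⊕ 5 ⊕ 2 = 14.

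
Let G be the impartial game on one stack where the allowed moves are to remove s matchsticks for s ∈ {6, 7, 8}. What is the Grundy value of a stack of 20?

Grundy values for subtraction set {6, 7, 8}:
k:     0  1  2  3  4  5  6  7  8  9 10 11 12 13 14 15 16 17 18 19 20
g(k):  0  0  0  0  0  0  1  1  1  1  1  1  2  2  0  0  0  0  0  0  1
So g(20) = 1.

1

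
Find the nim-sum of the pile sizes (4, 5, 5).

Compute the nim-sum pairwise:
4 ⊕ 5 = 1
1 ⊕ 5 = 4

4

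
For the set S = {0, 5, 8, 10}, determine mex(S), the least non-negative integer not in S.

1

0 is in the set but 1 is not, so the mex is 1.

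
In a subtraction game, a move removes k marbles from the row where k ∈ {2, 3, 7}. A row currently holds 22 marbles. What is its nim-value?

1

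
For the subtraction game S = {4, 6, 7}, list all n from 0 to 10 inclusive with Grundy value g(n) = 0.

Compute g(0), g(1), … for moves {4, 6, 7}:
k:     0  1  2  3  4  5  6  7  8  9 10
g(k):  0  0  0  0  1  1  1  1  2  2  2
The P-positions (g = 0) in 0..10 are 0, 1, 2, 3.

0, 1, 2, 3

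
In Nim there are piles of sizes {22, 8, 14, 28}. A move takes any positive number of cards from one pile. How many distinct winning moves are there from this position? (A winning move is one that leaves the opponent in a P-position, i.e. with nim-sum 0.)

3

Nim-sum: 22 ⊕ 8 ⊕ 14 ⊕ 28 = 12.
The overall nim-sum is X = 12. A pile of size p has a winning move iff p XOR X < p (reduce it to p XOR X).
  22: 22 XOR 12 = 26 ≥ 22 — no move.
  8: 8 XOR 12 = 4 < 8 — winning move (to 4).
  14: 14 XOR 12 = 2 < 14 — winning move (to 2).
  28: 28 XOR 12 = 16 < 28 — winning move (to 16).
That gives 3 winning moves.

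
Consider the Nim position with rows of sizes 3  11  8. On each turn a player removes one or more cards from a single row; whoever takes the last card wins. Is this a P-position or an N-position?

Compute the nim-sum pairwise:
3 ⊕ 11 = 8
8 ⊕ 8 = 0
The nim-sum is 0, so this is a P-position: the player to move is in a losing position under optimal play.

P-position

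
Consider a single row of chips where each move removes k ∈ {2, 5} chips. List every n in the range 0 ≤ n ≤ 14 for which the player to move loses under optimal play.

0, 1, 4, 7, 8, 11, 14

Build the Grundy sequence with g(k) = mex{g(k−s) : s ∈ {2, 5}, s ≤ k}:
k:     0  1  2  3  4  5  6  7  8  9 10 11 12 13 14
g(k):  0  0  1  1  0  2  1  0  0  1  1  0  2  1  0
The P-positions (g = 0) in 0..14 are 0, 1, 4, 7, 8, 11, 14.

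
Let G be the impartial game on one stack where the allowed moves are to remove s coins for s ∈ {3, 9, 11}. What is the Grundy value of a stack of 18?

Grundy values for subtraction set {3, 9, 11}:
k:     0  1  2  3  4  5  6  7  8  9 10 11 12 13 14 15 16 17 18
g(k):  0  0  0  1  1  1  0  0  0  1  1  1  2  2  0  3  3  1  2
So g(18) = 2.

2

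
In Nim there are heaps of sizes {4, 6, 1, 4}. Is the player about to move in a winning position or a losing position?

Winning position

Nim-sum: 4 ⊕ 6 ⊕ 1 ⊕ 4 = 7.
The nim-sum is 7 ≠ 0, so this is an N-position: the player to move can win.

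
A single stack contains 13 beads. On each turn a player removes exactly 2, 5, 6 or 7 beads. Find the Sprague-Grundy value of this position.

0

Grundy values for subtraction set {2, 5, 6, 7}:
k:     0  1  2  3  4  5  6  7  8  9 10 11 12 13
g(k):  0  0  1  1  0  2  1  3  2  2  3  3  0  0
So g(13) = 0.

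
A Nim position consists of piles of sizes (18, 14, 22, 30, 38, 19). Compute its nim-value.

33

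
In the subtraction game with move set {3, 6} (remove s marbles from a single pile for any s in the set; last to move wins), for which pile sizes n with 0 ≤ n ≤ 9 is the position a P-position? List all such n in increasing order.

0, 1, 2, 9

Grundy values for subtraction set {3, 6}:
k:     0  1  2  3  4  5  6  7  8  9
g(k):  0  0  0  1  1  1  2  2  2  0
The P-positions (g = 0) in 0..9 are 0, 1, 2, 9.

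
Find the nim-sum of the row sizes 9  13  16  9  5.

24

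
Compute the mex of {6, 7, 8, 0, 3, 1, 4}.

The values 0, 1 are all present; 2 is the first non-negative integer missing from the set.

2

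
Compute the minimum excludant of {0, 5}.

1

0 is in the set but 1 is not, so the mex is 1.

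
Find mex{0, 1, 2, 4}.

3

The values 0, 1, 2 are all present; 3 is the first non-negative integer missing from the set.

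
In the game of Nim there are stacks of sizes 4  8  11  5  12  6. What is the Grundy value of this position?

8

Nim-sum: 4 ^ 8 ^ 11 ^ 5 ^ 12 ^ 6 = 8.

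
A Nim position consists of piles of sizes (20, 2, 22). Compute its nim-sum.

In binary:
  10100  (20)
  00010  (2)
  10110  (22)
  -----
  00000  (0)

0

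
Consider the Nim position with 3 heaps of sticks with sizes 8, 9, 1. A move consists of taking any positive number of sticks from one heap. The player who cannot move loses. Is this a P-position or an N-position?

P-position

In binary:
  1000  (8)
  1001  (9)
  0001  (1)
  ----
  0000  (0)
The nim-sum is 0, so this is a P-position: the player to move is in a losing position under optimal play.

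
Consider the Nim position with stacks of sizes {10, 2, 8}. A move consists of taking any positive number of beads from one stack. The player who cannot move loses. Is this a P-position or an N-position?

P-position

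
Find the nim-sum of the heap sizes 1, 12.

Compute the nim-sum pairwise:
1 ^ 12 = 13

13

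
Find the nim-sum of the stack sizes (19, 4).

23

Bitwise XOR of the heap sizes:
  10011  (19)
  00100  (4)
  -----
  10111  (23)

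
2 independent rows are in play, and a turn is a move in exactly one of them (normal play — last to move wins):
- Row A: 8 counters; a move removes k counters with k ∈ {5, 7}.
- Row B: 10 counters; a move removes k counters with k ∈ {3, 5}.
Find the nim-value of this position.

1

Build the Grundy sequence for row A with g(k) = mex{g(k−s) : s ∈ {5, 7}, s ≤ k}:
g(0) = mex{} = 0
g(1) = mex{} = 0
g(2) = mex{} = 0
g(3) = mex{} = 0
g(4) = mex{} = 0
g(5) = mex{0} = 1
g(6) = mex{0} = 1
g(7) = mex{0} = 1
g(8) = mex{0} = 1
So g(8) = 1.
Build the Grundy sequence for row B with g(k) = mex{g(k−s) : s ∈ {3, 5}, s ≤ k}:
g(0) = mex{} = 0
g(1) = mex{} = 0
g(2) = mex{} = 0
g(3) = mex{0} = 1
g(4) = mex{0} = 1
g(5) = mex{0} = 1
g(6) = mex{0,1} = 2
g(7) = mex{0,1} = 2
g(8) = mex{1} = 0
g(9) = mex{1,2} = 0
g(10) = mex{1,2} = 0
So g(10) = 0.
By the Sprague-Grundy theorem, the Grundy value of a sum of independent games is the XOR of the component values.
Combined value = 1 ⊕ 0 = 1.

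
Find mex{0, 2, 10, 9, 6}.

0 is in the set but 1 is not, so the mex is 1.

1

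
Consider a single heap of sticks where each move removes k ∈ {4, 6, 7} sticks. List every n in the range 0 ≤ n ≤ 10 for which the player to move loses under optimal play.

Grundy values for subtraction set {4, 6, 7}:
g(0) = mex{} = 0
g(1) = mex{} = 0
g(2) = mex{} = 0
g(3) = mex{} = 0
g(4) = mex{0} = 1
g(5) = mex{0} = 1
g(6) = mex{0} = 1
g(7) = mex{0} = 1
g(8) = mex{0,1} = 2
g(9) = mex{0,1} = 2
g(10) = mex{0,1} = 2
The P-positions (g = 0) in 0..10 are 0, 1, 2, 3.

0, 1, 2, 3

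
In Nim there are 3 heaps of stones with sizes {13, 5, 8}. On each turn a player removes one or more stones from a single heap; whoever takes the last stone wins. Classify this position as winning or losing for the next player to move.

Losing position

Compute the nim-sum pairwise:
13 ^ 5 = 8
8 ^ 8 = 0
The nim-sum is 0, so this is a P-position: the player to move is in a losing position under optimal play.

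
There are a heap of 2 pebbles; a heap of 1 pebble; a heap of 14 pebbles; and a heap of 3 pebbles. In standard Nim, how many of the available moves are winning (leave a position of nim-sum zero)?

1

Write each in binary and XOR column by column:
  0010  (2)
  0001  (1)
  1110  (14)
  0011  (3)
  ----
  1110  (14)
The overall nim-sum is X = 14. A heap of size p has a winning move iff p XOR X < p (reduce it to p XOR X).
  2: 2 XOR 14 = 12 ≥ 2 — no move.
  1: 1 XOR 14 = 15 ≥ 1 — no move.
  14: 14 XOR 14 = 0 < 14 — winning move (to 0).
  3: 3 XOR 14 = 13 ≥ 3 — no move.
That gives 1 winning move.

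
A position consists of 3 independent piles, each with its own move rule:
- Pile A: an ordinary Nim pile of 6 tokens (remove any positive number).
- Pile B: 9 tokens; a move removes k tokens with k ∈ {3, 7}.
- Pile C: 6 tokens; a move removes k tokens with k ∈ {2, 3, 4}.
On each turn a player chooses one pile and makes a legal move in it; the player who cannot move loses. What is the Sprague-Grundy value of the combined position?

Pile A is a plain Nim pile of size 6, so its Grundy value is 6.
Build the Grundy sequence for pile B with g(k) = mex{g(k−s) : s ∈ {3, 7}, s ≤ k}:
g(0) = mex{} = 0
g(1) = mex{} = 0
g(2) = mex{} = 0
g(3) = mex{0} = 1
g(4) = mex{0} = 1
g(5) = mex{0} = 1
g(6) = mex{1} = 0
g(7) = mex{0,1} = 2
g(8) = mex{0,1} = 2
g(9) = mex{0} = 1
So g(9) = 1.
For pile C, compute g(0), g(1), … with moves {2, 3, 4}:
g(0) = mex{} = 0
g(1) = mex{} = 0
g(2) = mex{0} = 1
g(3) = mex{0} = 1
g(4) = mex{0,1} = 2
g(5) = mex{0,1} = 2
g(6) = mex{1,2} = 0
So g(6) = 0.
By the Sprague-Grundy theorem, the Grundy value of a sum of independent games is the XOR of the component values.
Combined value = 6 ⊕ 1 ⊕ 0 = 7.

7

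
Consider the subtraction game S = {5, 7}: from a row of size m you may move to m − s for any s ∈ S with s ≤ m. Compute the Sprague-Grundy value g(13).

0

Build the Grundy sequence with g(k) = mex{g(k−s) : s ∈ {5, 7}, s ≤ k}:
k:     0  1  2  3  4  5  6  7  8  9 10 11 12 13
g(k):  0  0  0  0  0  1  1  1  1  1  2  2  0  0
So g(13) = 0.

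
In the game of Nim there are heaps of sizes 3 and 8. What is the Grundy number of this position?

11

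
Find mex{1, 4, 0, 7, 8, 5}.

2

The values 0, 1 are all present; 2 is the first non-negative integer missing from the set.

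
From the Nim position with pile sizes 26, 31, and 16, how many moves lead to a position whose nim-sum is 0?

In binary:
  11010  (26)
  11111  (31)
  10000  (16)
  -----
  10101  (21)
The overall nim-sum is X = 21. A pile of size p has a winning move iff p XOR X < p (reduce it to p XOR X).
  26: 26 XOR 21 = 15 < 26 — winning move (to 15).
  31: 31 XOR 21 = 10 < 31 — winning move (to 10).
  16: 16 XOR 21 = 5 < 16 — winning move (to 5).
That gives 3 winning moves.

3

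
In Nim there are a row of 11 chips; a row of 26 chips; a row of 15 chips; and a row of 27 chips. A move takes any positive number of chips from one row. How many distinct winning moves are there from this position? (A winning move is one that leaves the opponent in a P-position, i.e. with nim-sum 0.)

1

Compute the nim-sum pairwise:
11 ^ 26 = 17
17 ^ 15 = 30
30 ^ 27 = 5
The overall nim-sum is X = 5. A row of size p has a winning move iff p XOR X < p (reduce it to p XOR X).
  11: 11 XOR 5 = 14 ≥ 11 — no move.
  26: 26 XOR 5 = 31 ≥ 26 — no move.
  15: 15 XOR 5 = 10 < 15 — winning move (to 10).
  27: 27 XOR 5 = 30 ≥ 27 — no move.
That gives 1 winning move.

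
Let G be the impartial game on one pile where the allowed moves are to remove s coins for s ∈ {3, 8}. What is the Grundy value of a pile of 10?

1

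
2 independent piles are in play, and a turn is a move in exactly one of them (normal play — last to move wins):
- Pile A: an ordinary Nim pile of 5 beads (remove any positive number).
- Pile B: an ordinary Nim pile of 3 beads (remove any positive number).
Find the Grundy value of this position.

Pile A is a plain Nim pile of size 5, so its Grundy value is 5.
Pile B is a plain Nim pile of size 3, so its Grundy value is 3.
The value of a disjunctive sum is the nim-sum of the parts.
Combined value = 5 ⊕ 3 = 6.

6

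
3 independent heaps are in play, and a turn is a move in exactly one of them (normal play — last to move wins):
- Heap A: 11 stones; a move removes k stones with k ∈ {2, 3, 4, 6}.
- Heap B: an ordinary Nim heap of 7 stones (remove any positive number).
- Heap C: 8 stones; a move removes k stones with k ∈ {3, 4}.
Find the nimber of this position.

6

Grundy values for heap A (subtraction set {2, 3, 4, 6}):
g(0) = mex{} = 0
g(1) = mex{} = 0
g(2) = mex{0} = 1
g(3) = mex{0} = 1
g(4) = mex{0,1} = 2
g(5) = mex{0,1} = 2
g(6) = mex{0,1,2} = 3
g(7) = mex{0,1,2} = 3
g(8) = mex{1,2,3} = 0
g(9) = mex{1,2,3} = 0
g(10) = mex{0,2,3} = 1
g(11) = mex{0,2,3} = 1
So g(11) = 1.
Heap B is a plain Nim heap of size 7, so its Grundy value is 7.
Grundy values for heap C (subtraction set {3, 4}):
g(0) = mex{} = 0
g(1) = mex{} = 0
g(2) = mex{} = 0
g(3) = mex{0} = 1
g(4) = mex{0} = 1
g(5) = mex{0} = 1
g(6) = mex{0,1} = 2
g(7) = mex{1} = 0
g(8) = mex{1} = 0
So g(8) = 0.
By the Sprague-Grundy theorem, the Grundy value of a sum of independent games is the XOR of the component values.
Combined value = 1 ⊕ 7 ⊕ 0 = 6.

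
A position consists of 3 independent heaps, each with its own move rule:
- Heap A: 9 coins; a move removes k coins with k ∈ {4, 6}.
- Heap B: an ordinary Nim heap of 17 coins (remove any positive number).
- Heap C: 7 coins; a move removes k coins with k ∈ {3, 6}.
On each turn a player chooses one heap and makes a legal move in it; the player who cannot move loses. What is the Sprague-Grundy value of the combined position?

For heap A, compute g(0), g(1), … with moves {4, 6}:
k:     0  1  2  3  4  5  6  7  8  9
g(k):  0  0  0  0  1  1  1  1  2  2
So g(9) = 2.
Heap B is a plain Nim heap of size 17, so its Grundy value is 17.
Build the Grundy sequence for heap C with g(k) = mex{g(k−s) : s ∈ {3, 6}, s ≤ k}:
g(0) = mex{} = 0
g(1) = mex{} = 0
g(2) = mex{} = 0
g(3) = mex{0} = 1
g(4) = mex{0} = 1
g(5) = mex{0} = 1
g(6) = mex{0,1} = 2
g(7) = mex{0,1} = 2
So g(7) = 2.
By the Sprague-Grundy theorem, the Grundy value of a sum of independent games is the XOR of the component values.
Combined value = 2 ⊕ 17 ⊕ 2 = 17.

17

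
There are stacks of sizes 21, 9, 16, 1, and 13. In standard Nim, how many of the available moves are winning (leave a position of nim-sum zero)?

0

Compute the nim-sum pairwise:
21 XOR 9 = 28
28 XOR 16 = 12
12 XOR 1 = 13
13 XOR 13 = 0
The nim-sum is already 0, so every move leaves a nonzero nim-sum — there are no winning moves.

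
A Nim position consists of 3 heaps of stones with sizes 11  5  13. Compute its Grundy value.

3

Bitwise XOR of the heap sizes:
  1011  (11)
  0101  (5)
  1101  (13)
  ----
  0011  (3)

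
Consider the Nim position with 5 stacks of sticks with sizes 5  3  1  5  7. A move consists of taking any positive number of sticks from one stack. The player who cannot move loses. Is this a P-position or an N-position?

N-position

Bitwise XOR of the heap sizes:
  101  (5)
  011  (3)
  001  (1)
  101  (5)
  111  (7)
  ---
  101  (5)
The nim-sum is 5 ≠ 0, so this is an N-position: the player to move can win.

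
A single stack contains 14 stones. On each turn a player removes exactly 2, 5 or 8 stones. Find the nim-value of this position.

0

Grundy values for subtraction set {2, 5, 8}:
k:     0  1  2  3  4  5  6  7  8  9 10 11 12 13 14
g(k):  0  0  1  1  0  2  1  0  2  1  0  0  1  1  0
So g(14) = 0.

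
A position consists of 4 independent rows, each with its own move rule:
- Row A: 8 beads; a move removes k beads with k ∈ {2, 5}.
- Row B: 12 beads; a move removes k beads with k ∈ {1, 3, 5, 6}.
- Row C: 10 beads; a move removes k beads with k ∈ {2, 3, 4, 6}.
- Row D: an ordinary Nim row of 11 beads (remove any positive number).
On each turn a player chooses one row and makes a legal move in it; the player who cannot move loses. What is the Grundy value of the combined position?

For row A, compute g(0), g(1), … with moves {2, 5}:
k:     0  1  2  3  4  5  6  7  8
g(k):  0  0  1  1  0  2  1  0  0
So g(8) = 0.
Build the Grundy sequence for row B with g(k) = mex{g(k−s) : s ∈ {1, 3, 5, 6}, s ≤ k}:
g(0) = mex{} = 0
g(1) = mex{0} = 1
g(2) = mex{1} = 0
g(3) = mex{0} = 1
g(4) = mex{1} = 0
g(5) = mex{0} = 1
g(6) = mex{0,1} = 2
g(7) = mex{0,1,2} = 3
g(8) = mex{0,1,3} = 2
g(9) = mex{0,1,2} = 3
g(10) = mex{0,1,3} = 2
g(11) = mex{1,2} = 0
g(12) = mex{0,2,3} = 1
So g(12) = 1.
Grundy values for row C (subtraction set {2, 3, 4, 6}):
k:     0  1  2  3  4  5  6  7  8  9 10
g(k):  0  0  1  1  2  2  3  3  0  0  1
So g(10) = 1.
Row D is a plain Nim row of size 11, so its Grundy value is 11.
By the Sprague-Grundy theorem, the Grundy value of a sum of independent games is the XOR of the component values.
Combined value = 0 ⊕ 1 ⊕ 1 ⊕ 11 = 11.

11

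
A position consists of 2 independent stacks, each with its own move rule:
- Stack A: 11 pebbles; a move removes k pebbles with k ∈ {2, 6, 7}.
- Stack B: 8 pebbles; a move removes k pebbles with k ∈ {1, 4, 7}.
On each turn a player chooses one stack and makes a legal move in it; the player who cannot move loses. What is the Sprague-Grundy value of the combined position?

1

Grundy values for stack A (subtraction set {2, 6, 7}):
k:     0  1  2  3  4  5  6  7  8  9 10 11
g(k):  0  0  1  1  0  0  1  1  2  0  3  1
So g(11) = 1.
Grundy values for stack B (subtraction set {1, 4, 7}):
g(0) = mex{} = 0
g(1) = mex{0} = 1
g(2) = mex{1} = 0
g(3) = mex{0} = 1
g(4) = mex{0,1} = 2
g(5) = mex{1,2} = 0
g(6) = mex{0} = 1
g(7) = mex{0,1} = 2
g(8) = mex{1,2} = 0
So g(8) = 0.
By the Sprague-Grundy theorem, the Grundy value of a sum of independent games is the XOR of the component values.
Combined value = 1 XOR 0 = 1.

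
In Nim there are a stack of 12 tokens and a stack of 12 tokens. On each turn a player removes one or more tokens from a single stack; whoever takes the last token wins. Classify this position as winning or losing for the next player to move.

Losing position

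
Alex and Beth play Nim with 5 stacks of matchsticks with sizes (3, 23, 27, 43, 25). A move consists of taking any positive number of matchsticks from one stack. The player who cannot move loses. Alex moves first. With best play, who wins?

Compute the nim-sum pairwise:
3 ^ 23 = 20
20 ^ 27 = 15
15 ^ 43 = 36
36 ^ 25 = 61
The nim-sum is 61 ≠ 0, so this is an N-position: the player to move can win; Alex has a winning move.

Alex wins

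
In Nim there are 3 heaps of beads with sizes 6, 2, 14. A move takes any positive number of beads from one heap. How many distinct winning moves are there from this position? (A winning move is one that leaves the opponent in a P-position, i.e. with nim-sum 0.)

Compute the nim-sum pairwise:
6 ⊕ 2 = 4
4 ⊕ 14 = 10
The overall nim-sum is X = 10. A heap of size p has a winning move iff p XOR X < p (reduce it to p XOR X).
  6: 6 XOR 10 = 12 ≥ 6 — no move.
  2: 2 XOR 10 = 8 ≥ 2 — no move.
  14: 14 XOR 10 = 4 < 14 — winning move (to 4).
That gives 1 winning move.

1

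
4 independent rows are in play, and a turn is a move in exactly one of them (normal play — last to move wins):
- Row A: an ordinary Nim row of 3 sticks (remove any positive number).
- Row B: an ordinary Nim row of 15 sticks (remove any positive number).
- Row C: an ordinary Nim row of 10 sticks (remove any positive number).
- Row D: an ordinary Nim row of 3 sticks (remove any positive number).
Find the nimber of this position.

Row A is a plain Nim row of size 3, so its Grundy value is 3.
Row B is a plain Nim row of size 15, so its Grundy value is 15.
Row C is a plain Nim row of size 10, so its Grundy value is 10.
Row D is a plain Nim row of size 3, so its Grundy value is 3.
By the Sprague-Grundy theorem, the Grundy value of a sum of independent games is the XOR of the component values.
Combined value = 3 ⊕ 15 ⊕ 10 ⊕ 3 = 5.

5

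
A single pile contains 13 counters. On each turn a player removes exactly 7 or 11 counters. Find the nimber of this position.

1

Compute g(0), g(1), … for moves {7, 11}:
g(0) = mex{} = 0
g(1) = mex{} = 0
g(2) = mex{} = 0
g(3) = mex{} = 0
g(4) = mex{} = 0
g(5) = mex{} = 0
g(6) = mex{} = 0
g(7) = mex{0} = 1
g(8) = mex{0} = 1
g(9) = mex{0} = 1
g(10) = mex{0} = 1
g(11) = mex{0} = 1
g(12) = mex{0} = 1
g(13) = mex{0} = 1
So g(13) = 1.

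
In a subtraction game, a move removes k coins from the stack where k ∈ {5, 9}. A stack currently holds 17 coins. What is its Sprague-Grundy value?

0

Grundy values for subtraction set {5, 9}:
k:     0  1  2  3  4  5  6  7  8  9 10 11 12 13 14 15 16 17
g(k):  0  0  0  0  0  1  1  1  1  1  2  2  2  2  0  0  0  0
So g(17) = 0.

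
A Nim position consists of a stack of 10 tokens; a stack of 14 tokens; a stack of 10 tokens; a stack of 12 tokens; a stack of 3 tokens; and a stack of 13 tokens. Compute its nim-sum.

12

Compute the nim-sum pairwise:
10 ^ 14 = 4
4 ^ 10 = 14
14 ^ 12 = 2
2 ^ 3 = 1
1 ^ 13 = 12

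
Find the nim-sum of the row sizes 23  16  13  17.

27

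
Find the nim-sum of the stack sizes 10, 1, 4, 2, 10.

7

Nim-sum: 10 ⊕ 1 ⊕ 4 ⊕ 2 ⊕ 10 = 7.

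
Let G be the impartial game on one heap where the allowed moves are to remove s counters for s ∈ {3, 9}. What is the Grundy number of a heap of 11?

1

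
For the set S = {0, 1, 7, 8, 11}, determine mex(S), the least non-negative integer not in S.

2

The values 0, 1 are all present; 2 is the first non-negative integer missing from the set.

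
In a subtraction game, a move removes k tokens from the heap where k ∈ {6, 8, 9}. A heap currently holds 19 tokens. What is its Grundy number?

Compute g(0), g(1), … for moves {6, 8, 9}:
k:     0  1  2  3  4  5  6  7  8  9 10 11 12 13 14 15 16 17 18 19
g(k):  0  0  0  0  0  0  1  1  1  1  1  1  2  2  2  0  0  0  0  0
So g(19) = 0.

0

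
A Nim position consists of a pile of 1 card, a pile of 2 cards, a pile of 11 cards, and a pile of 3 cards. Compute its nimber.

Nim-sum: 1 ^ 2 ^ 11 ^ 3 = 11.

11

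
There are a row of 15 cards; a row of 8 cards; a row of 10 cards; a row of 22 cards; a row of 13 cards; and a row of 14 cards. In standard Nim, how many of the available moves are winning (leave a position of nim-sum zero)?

Compute the nim-sum pairwise:
15 XOR 8 = 7
7 XOR 10 = 13
13 XOR 22 = 27
27 XOR 13 = 22
22 XOR 14 = 24
The overall nim-sum is X = 24. A row of size p has a winning move iff p XOR X < p (reduce it to p XOR X).
  15: 15 XOR 24 = 23 ≥ 15 — no move.
  8: 8 XOR 24 = 16 ≥ 8 — no move.
  10: 10 XOR 24 = 18 ≥ 10 — no move.
  22: 22 XOR 24 = 14 < 22 — winning move (to 14).
  13: 13 XOR 24 = 21 ≥ 13 — no move.
  14: 14 XOR 24 = 22 ≥ 14 — no move.
That gives 1 winning move.

1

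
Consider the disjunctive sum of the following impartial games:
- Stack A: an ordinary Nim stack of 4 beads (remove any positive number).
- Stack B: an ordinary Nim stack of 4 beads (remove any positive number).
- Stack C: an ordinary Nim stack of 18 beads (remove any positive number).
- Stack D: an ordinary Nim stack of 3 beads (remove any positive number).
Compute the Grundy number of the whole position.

Stack A is a plain Nim stack of size 4, so its Grundy value is 4.
Stack B is a plain Nim stack of size 4, so its Grundy value is 4.
Stack C is a plain Nim stack of size 18, so its Grundy value is 18.
Stack D is a plain Nim stack of size 3, so its Grundy value is 3.
By the Sprague-Grundy theorem, the Grundy value of a sum of independent games is the XOR of the component values.
Combined value = 4 XOR 4 XOR 18 XOR 3 = 17.

17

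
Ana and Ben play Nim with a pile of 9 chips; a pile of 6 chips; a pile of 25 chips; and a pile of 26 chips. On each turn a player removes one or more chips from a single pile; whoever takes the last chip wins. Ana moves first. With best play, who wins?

Ana wins

Nim-sum: 9 ^ 6 ^ 25 ^ 26 = 12.
The nim-sum is 12 ≠ 0, so this is an N-position: the player to move can win; Ana has a winning move.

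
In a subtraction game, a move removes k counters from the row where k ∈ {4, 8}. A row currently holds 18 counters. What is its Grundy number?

Compute g(0), g(1), … for moves {4, 8}:
k:     0  1  2  3  4  5  6  7  8  9 10 11 12 13 14 15 16 17 18
g(k):  0  0  0  0  1  1  1  1  2  2  2  2  0  0  0  0  1  1  1
So g(18) = 1.

1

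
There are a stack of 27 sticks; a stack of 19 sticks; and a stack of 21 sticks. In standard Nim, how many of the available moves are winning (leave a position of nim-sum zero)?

Nim-sum: 27 XOR 19 XOR 21 = 29.
The overall nim-sum is X = 29. A stack of size p has a winning move iff p XOR X < p (reduce it to p XOR X).
  27: 27 XOR 29 = 6 < 27 — winning move (to 6).
  19: 19 XOR 29 = 14 < 19 — winning move (to 14).
  21: 21 XOR 29 = 8 < 21 — winning move (to 8).
That gives 3 winning moves.

3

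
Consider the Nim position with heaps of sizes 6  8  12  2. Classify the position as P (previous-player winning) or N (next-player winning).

P-position

In binary:
  0110  (6)
  1000  (8)
  1100  (12)
  0010  (2)
  ----
  0000  (0)
The nim-sum is 0, so this is a P-position: the player to move is in a losing position under optimal play.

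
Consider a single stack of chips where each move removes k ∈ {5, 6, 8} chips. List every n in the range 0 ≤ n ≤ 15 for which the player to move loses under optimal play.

0, 1, 2, 3, 4, 13, 14, 15

Compute g(0), g(1), … for moves {5, 6, 8}:
k:     0  1  2  3  4  5  6  7  8  9 10 11 12 13 14 15
g(k):  0  0  0  0  0  1  1  1  1  1  2  2  2  0  0  0
The P-positions (g = 0) in 0..15 are 0, 1, 2, 3, 4, 13, 14, 15.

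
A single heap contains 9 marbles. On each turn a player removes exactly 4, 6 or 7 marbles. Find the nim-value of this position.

2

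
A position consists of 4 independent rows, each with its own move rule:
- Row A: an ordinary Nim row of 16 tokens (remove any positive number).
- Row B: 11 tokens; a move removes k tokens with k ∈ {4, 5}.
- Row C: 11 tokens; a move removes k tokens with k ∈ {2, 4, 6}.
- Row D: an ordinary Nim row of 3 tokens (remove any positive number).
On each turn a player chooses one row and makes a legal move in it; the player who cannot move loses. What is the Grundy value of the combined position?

Row A is a plain Nim row of size 16, so its Grundy value is 16.
Grundy values for row B (subtraction set {4, 5}):
g(0) = mex{} = 0
g(1) = mex{} = 0
g(2) = mex{} = 0
g(3) = mex{} = 0
g(4) = mex{0} = 1
g(5) = mex{0} = 1
g(6) = mex{0} = 1
g(7) = mex{0} = 1
g(8) = mex{0,1} = 2
g(9) = mex{1} = 0
g(10) = mex{1} = 0
g(11) = mex{1} = 0
So g(11) = 0.
Grundy values for row C (subtraction set {2, 4, 6}):
g(0) = mex{} = 0
g(1) = mex{} = 0
g(2) = mex{0} = 1
g(3) = mex{0} = 1
g(4) = mex{0,1} = 2
g(5) = mex{0,1} = 2
g(6) = mex{0,1,2} = 3
g(7) = mex{0,1,2} = 3
g(8) = mex{1,2,3} = 0
g(9) = mex{1,2,3} = 0
g(10) = mex{0,2,3} = 1
g(11) = mex{0,2,3} = 1
So g(11) = 1.
Row D is a plain Nim row of size 3, so its Grundy value is 3.
By the Sprague-Grundy theorem, the Grundy value of a sum of independent games is the XOR of the component values.
Combined value = 16 ⊕ 0 ⊕ 1 ⊕ 3 = 18.

18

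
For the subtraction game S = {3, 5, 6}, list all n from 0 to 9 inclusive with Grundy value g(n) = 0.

0, 1, 2, 9

Build the Grundy sequence with g(k) = mex{g(k−s) : s ∈ {3, 5, 6}, s ≤ k}:
k:     0  1  2  3  4  5  6  7  8  9
g(k):  0  0  0  1  1  1  2  2  2  0
The P-positions (g = 0) in 0..9 are 0, 1, 2, 9.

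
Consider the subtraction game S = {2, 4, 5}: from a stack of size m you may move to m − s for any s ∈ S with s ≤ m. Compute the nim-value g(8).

0

Compute g(0), g(1), … for moves {2, 4, 5}:
g(0) = mex{} = 0
g(1) = mex{} = 0
g(2) = mex{0} = 1
g(3) = mex{0} = 1
g(4) = mex{0,1} = 2
g(5) = mex{0,1} = 2
g(6) = mex{0,1,2} = 3
g(7) = mex{1,2} = 0
g(8) = mex{1,2,3} = 0
So g(8) = 0.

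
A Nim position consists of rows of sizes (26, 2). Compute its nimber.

24

Nim-sum: 26 ^ 2 = 24.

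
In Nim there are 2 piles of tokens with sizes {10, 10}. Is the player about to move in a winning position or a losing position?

Losing position

Compute the nim-sum pairwise:
10 ^ 10 = 0
The nim-sum is 0, so this is a P-position: the player to move is in a losing position under optimal play.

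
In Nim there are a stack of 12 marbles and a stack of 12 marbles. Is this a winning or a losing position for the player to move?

Losing position

In binary:
  1100  (12)
  1100  (12)
  ----
  0000  (0)
The nim-sum is 0, so this is a P-position: the player to move is in a losing position under optimal play.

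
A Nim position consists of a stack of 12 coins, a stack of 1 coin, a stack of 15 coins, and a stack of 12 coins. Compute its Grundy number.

14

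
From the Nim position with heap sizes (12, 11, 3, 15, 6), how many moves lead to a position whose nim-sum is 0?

In binary:
  1100  (12)
  1011  (11)
  0011  (3)
  1111  (15)
  0110  (6)
  ----
  1101  (13)
The overall nim-sum is X = 13. A heap of size p has a winning move iff p XOR X < p (reduce it to p XOR X).
  12: 12 XOR 13 = 1 < 12 — winning move (to 1).
  11: 11 XOR 13 = 6 < 11 — winning move (to 6).
  3: 3 XOR 13 = 14 ≥ 3 — no move.
  15: 15 XOR 13 = 2 < 15 — winning move (to 2).
  6: 6 XOR 13 = 11 ≥ 6 — no move.
That gives 3 winning moves.

3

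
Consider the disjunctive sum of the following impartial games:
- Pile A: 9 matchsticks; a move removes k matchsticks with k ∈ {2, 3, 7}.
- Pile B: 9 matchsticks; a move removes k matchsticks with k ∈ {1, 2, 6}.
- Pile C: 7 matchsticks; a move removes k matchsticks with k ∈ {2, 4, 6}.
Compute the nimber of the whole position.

3

Grundy values for pile A (subtraction set {2, 3, 7}):
g(0) = mex{} = 0
g(1) = mex{} = 0
g(2) = mex{0} = 1
g(3) = mex{0} = 1
g(4) = mex{0,1} = 2
g(5) = mex{1} = 0
g(6) = mex{1,2} = 0
g(7) = mex{0,2} = 1
g(8) = mex{0} = 1
g(9) = mex{0,1} = 2
So g(9) = 2.
For pile B, compute g(0), g(1), … with moves {1, 2, 6}:
k:     0  1  2  3  4  5  6  7  8  9
g(k):  0  1  2  0  1  2  3  0  1  2
So g(9) = 2.
Grundy values for pile C (subtraction set {2, 4, 6}):
g(0) = mex{} = 0
g(1) = mex{} = 0
g(2) = mex{0} = 1
g(3) = mex{0} = 1
g(4) = mex{0,1} = 2
g(5) = mex{0,1} = 2
g(6) = mex{0,1,2} = 3
g(7) = mex{0,1,2} = 3
So g(7) = 3.
The value of a disjunctive sum is the nim-sum of the parts.
Combined value = 2 XOR 2 XOR 3 = 3.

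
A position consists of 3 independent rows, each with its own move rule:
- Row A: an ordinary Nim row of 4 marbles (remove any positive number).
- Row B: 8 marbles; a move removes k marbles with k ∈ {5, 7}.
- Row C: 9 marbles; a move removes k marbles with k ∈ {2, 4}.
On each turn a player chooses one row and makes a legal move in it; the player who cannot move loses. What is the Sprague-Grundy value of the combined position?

Row A is a plain Nim row of size 4, so its Grundy value is 4.
Grundy values for row B (subtraction set {5, 7}):
k:     0  1  2  3  4  5  6  7  8
g(k):  0  0  0  0  0  1  1  1  1
So g(8) = 1.
For row C, compute g(0), g(1), … with moves {2, 4}:
g(0) = mex{} = 0
g(1) = mex{} = 0
g(2) = mex{0} = 1
g(3) = mex{0} = 1
g(4) = mex{0,1} = 2
g(5) = mex{0,1} = 2
g(6) = mex{1,2} = 0
g(7) = mex{1,2} = 0
g(8) = mex{0,2} = 1
g(9) = mex{0,2} = 1
So g(9) = 1.
The value of a disjunctive sum is the nim-sum of the parts.
Combined value = 4 ⊕ 1 ⊕ 1 = 4.

4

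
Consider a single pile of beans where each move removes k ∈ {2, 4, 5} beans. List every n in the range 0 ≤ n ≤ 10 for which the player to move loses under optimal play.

0, 1, 7, 8

Build the Grundy sequence with g(k) = mex{g(k−s) : s ∈ {2, 4, 5}, s ≤ k}:
k:     0  1  2  3  4  5  6  7  8  9 10
g(k):  0  0  1  1  2  2  3  0  0  1  1
The P-positions (g = 0) in 0..10 are 0, 1, 7, 8.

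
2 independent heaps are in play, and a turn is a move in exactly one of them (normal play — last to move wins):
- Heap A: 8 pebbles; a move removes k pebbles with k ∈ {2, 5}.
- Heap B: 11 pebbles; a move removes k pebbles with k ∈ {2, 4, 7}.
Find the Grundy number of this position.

1

Grundy values for heap A (subtraction set {2, 5}):
k:     0  1  2  3  4  5  6  7  8
g(k):  0  0  1  1  0  2  1  0  0
So g(8) = 0.
Build the Grundy sequence for heap B with g(k) = mex{g(k−s) : s ∈ {2, 4, 7}, s ≤ k}:
k:     0  1  2  3  4  5  6  7  8  9 10 11
g(k):  0  0  1  1  2  2  0  3  1  0  2  1
So g(11) = 1.
By the Sprague-Grundy theorem, the Grundy value of a sum of independent games is the XOR of the component values.
Combined value = 0 ⊕ 1 = 1.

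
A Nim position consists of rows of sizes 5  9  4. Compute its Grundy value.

8

Compute the nim-sum pairwise:
5 XOR 9 = 12
12 XOR 4 = 8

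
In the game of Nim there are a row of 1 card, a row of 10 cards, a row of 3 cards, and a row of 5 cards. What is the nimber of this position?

13

Nim-sum: 1 ⊕ 10 ⊕ 3 ⊕ 5 = 13.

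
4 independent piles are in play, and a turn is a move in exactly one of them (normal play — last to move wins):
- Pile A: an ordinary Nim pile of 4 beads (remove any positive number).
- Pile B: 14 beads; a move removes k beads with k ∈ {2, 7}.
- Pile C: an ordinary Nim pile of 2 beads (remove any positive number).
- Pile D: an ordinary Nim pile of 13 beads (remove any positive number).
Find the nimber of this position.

11

Pile A is a plain Nim pile of size 4, so its Grundy value is 4.
For pile B, compute g(0), g(1), … with moves {2, 7}:
g(0) = mex{} = 0
g(1) = mex{} = 0
g(2) = mex{0} = 1
g(3) = mex{0} = 1
g(4) = mex{1} = 0
g(5) = mex{1} = 0
g(6) = mex{0} = 1
g(7) = mex{0} = 1
g(8) = mex{0,1} = 2
g(9) = mex{1} = 0
g(10) = mex{1,2} = 0
g(11) = mex{0} = 1
g(12) = mex{0} = 1
g(13) = mex{1} = 0
g(14) = mex{1} = 0
So g(14) = 0.
Pile C is a plain Nim pile of size 2, so its Grundy value is 2.
Pile D is a plain Nim pile of size 13, so its Grundy value is 13.
The value of a disjunctive sum is the nim-sum of the parts.
Combined value = 4 ⊕ 0 ⊕ 2 ⊕ 13 = 11.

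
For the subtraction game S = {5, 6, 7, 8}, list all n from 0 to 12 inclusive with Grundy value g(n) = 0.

0, 1, 2, 3, 4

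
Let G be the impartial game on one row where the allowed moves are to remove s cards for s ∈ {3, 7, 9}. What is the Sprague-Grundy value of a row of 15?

1

Grundy values for subtraction set {3, 7, 9}:
k:     0  1  2  3  4  5  6  7  8  9 10 11 12 13 14 15
g(k):  0  0  0  1  1  1  0  2  2  1  3  3  0  2  0  1
So g(15) = 1.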